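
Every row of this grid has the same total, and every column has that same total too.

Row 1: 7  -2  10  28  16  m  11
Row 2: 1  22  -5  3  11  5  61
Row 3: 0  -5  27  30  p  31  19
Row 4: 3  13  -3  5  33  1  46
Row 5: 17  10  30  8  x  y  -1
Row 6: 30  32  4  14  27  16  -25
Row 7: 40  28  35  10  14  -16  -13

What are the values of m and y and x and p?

Rows 2 and 4 both sum to 98, so that's the common total.
Row 3: 0 − 5 + 27 + 30 + 31 + 19 = 102, so its missing entry is 98 − 102 = -4.
Column 5: 16 + 11 − 4 + 33 + 27 + 14 = 97, so its missing entry is 98 − 97 = 1.
Row 5: 17 + 10 + 30 + 8 + 1 − 1 = 65, so its missing entry is 98 − 65 = 33.
Row 1: 7 − 2 + 10 + 28 + 16 + 11 = 70, so its missing entry is 98 − 70 = 28.

m = 28, y = 33, x = 1, p = -4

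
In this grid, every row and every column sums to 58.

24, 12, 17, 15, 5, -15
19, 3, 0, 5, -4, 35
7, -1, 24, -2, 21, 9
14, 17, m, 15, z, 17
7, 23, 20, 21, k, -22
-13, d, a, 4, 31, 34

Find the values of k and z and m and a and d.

k = 9, z = -4, m = -1, a = -2, d = 4

Row 5: 7 + 23 + 20 + 21 − 22 = 49, so its missing entry is 58 − 49 = 9.
Column 5: 5 − 4 + 21 + 9 + 31 = 62, so its missing entry is 58 − 62 = -4.
Column 2: 12 + 3 − 1 + 17 + 23 = 54, so its missing entry is 58 − 54 = 4.
Row 4: 14 + 17 + 15 − 4 + 17 = 59, so its missing entry is 58 − 59 = -1.
Row 6: -13 + 4 + 4 + 31 + 34 = 60, so its missing entry is 58 − 60 = -2.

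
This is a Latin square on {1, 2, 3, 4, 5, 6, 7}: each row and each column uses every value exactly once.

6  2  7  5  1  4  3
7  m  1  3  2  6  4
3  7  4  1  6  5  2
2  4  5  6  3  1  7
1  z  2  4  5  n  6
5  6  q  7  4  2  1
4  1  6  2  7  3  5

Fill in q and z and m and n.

Cell (5,6): column 6 already has {1, 2, 3, 4, 5, 6} → 7.
At (row 2, col 2): row 2 already has {1, 2, 3, 4, 6, 7}, so the value is 5.
For row 5, column 2: row 5 already has {1, 2, 4, 5, 6, 7}; that leaves 3.
For row 6, column 3: row 6 already has {1, 2, 4, 5, 6, 7}; that leaves 3.

q = 3, z = 3, m = 5, n = 7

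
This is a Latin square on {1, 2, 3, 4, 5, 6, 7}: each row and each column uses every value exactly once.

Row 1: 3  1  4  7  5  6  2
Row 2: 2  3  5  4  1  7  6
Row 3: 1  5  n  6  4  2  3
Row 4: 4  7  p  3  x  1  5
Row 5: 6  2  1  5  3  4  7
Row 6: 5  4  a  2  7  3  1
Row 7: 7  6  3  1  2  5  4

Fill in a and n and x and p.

Cell (3,3): row 3 already has {1, 2, 3, 4, 5, 6} → 7.
Cell (4,5): column 5 already has {1, 2, 3, 4, 5, 7} → 6.
Cell (4,3): row 4 already has {1, 3, 4, 5, 6, 7} → 2.
At (row 6, col 3): row 6 already has {1, 2, 3, 4, 5, 7}, so the value is 6.

a = 6, n = 7, x = 6, p = 2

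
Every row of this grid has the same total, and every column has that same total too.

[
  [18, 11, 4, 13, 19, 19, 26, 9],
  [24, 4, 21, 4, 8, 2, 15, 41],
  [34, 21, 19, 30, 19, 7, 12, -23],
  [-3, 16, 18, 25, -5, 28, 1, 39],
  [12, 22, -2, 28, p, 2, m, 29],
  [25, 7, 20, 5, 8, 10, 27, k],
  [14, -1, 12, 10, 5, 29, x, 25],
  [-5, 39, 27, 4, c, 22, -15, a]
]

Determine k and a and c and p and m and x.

k = 17, a = -18, c = 65, p = 0, m = 28, x = 25

Rows 1 and 2 both sum to 119, so that's the common total.
The known cells in row 6 total 102, leaving 119 − 102 = 17 for the blank.
The known cells in column 8 total 137, leaving 119 − 137 = -18 for the blank.
The known cells in row 8 total 54, leaving 119 − 54 = 65 for the blank.
The known cells in column 5 total 119, leaving 119 − 119 = 0 for the blank.
The known cells in row 5 total 91, leaving 119 − 91 = 28 for the blank.
The known cells in row 7 total 94, leaving 119 − 94 = 25 for the blank.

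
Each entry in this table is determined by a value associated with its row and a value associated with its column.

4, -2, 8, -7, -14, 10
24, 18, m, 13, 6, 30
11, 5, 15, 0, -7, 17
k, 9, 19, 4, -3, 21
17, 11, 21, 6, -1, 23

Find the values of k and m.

k = 15, m = 28

The difference between any two rows is the same in every column — this is an addition table with the headers hidden.
Row 4 minus row 1 is -3 − (-14) = 11, so its entry in column 1 is 4 + 11 = 15.
Row 2 minus row 1 is 6 − (-14) = 20, so its entry in column 3 is 8 + 20 = 28.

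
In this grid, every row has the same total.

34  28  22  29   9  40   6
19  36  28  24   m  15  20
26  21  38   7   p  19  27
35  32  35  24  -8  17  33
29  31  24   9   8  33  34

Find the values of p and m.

p = 30, m = 26

The complete rows each total 168.
Row 3 is missing 168 − 138 = 30 (since 26 + 21 + 38 + 7 + 19 + 27 = 138).
Row 2 is missing 168 − 142 = 26 (since 19 + 36 + 28 + 24 + 15 + 20 = 142).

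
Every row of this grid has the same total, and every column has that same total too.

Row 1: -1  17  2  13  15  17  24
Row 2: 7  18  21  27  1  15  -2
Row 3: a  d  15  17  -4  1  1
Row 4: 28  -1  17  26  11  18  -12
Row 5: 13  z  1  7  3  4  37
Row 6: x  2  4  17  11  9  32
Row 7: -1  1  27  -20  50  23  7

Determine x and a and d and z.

Rows 1 and 2 both sum to 87, so that's the common total.
Row 6: 2 + 4 + 17 + 11 + 9 + 32 = 75, so its missing entry is 87 − 75 = 12.
Column 1: -1 + 7 + 28 + 13 + 12 − 1 = 58, so its missing entry is 87 − 58 = 29.
Row 3: 29 + 15 + 17 − 4 + 1 + 1 = 59, so its missing entry is 87 − 59 = 28.
Row 5: 13 + 1 + 7 + 3 + 4 + 37 = 65, so its missing entry is 87 − 65 = 22.

x = 12, a = 29, d = 28, z = 22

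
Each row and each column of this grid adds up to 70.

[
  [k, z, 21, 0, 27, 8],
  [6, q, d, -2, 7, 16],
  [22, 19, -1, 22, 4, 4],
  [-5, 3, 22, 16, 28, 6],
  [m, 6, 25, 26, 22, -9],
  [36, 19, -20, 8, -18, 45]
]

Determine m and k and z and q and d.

Column 3 has 21 − 1 + 22 + 25 − 20 = 47; the blank must be 70 − 47 = 23.
Row 5 has 6 + 25 + 26 + 22 − 9 = 70; the blank must be 70 − 70 = 0.
Column 1 has 6 + 22 − 5 + 0 + 36 = 59; the blank must be 70 − 59 = 11.
Row 1 has 11 + 21 + 0 + 27 + 8 = 67; the blank must be 70 − 67 = 3.
Row 2 has 6 + 23 − 2 + 7 + 16 = 50; the blank must be 70 − 50 = 20.

m = 0, k = 11, z = 3, q = 20, d = 23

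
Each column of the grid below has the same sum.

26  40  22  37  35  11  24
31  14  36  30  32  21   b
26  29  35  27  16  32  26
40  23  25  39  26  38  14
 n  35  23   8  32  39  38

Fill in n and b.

Columns 2 and 6 both add up to 141, so every column sums to 141.
Column 1: 26 + 31 + 26 + 40 = 123, so the missing entry is 141 − 123 = 18.
Column 7: 24 + 26 + 14 + 38 = 102, so the missing entry is 141 − 102 = 39.

n = 18, b = 39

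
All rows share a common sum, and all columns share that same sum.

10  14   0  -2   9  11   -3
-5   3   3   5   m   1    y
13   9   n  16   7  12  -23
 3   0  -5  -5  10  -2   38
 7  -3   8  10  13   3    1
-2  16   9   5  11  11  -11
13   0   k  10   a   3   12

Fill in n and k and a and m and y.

Rows 1 and 4 both sum to 39, so that's the common total.
The known cells in row 3 total 34, leaving 39 − 34 = 5 for the blank.
The known cells in column 3 total 20, leaving 39 − 20 = 19 for the blank.
The known cells in row 7 total 57, leaving 39 − 57 = -18 for the blank.
The known cells in column 5 total 32, leaving 39 − 32 = 7 for the blank.
The known cells in row 2 total 14, leaving 39 − 14 = 25 for the blank.

n = 5, k = 19, a = -18, m = 7, y = 25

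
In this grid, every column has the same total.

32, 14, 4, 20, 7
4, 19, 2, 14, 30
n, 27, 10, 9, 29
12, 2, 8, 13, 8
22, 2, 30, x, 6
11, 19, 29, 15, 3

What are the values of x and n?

x = 12, n = 2

The complete columns each total 83.
Column 4 is missing 83 − 71 = 12 (since 20 + 14 + 9 + 13 + 15 = 71).
Column 1 is missing 83 − 81 = 2 (since 32 + 4 + 12 + 22 + 11 = 81).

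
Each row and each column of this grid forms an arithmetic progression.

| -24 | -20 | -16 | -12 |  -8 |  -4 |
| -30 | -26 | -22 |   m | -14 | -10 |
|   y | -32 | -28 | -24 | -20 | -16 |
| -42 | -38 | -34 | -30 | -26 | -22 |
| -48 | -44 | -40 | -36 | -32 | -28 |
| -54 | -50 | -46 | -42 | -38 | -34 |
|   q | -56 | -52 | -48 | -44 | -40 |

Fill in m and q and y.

m = -18, q = -60, y = -36

Along each row the entries change by 4 per step; down each column they change by -6.
Row 2: from -30 at column 1, stepping by 4 to column 4 gives -18.
Row 7: from -56 at column 2, stepping by 4 to column 1 gives -60.
Row 3: from -32 at column 2, stepping by 4 to column 1 gives -36.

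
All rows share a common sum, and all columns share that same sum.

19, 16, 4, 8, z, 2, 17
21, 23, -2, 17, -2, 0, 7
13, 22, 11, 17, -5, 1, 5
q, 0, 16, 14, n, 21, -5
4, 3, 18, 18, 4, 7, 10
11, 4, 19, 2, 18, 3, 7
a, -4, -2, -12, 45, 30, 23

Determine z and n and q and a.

Rows 2 and 3 both sum to 64, so that's the common total.
Row 7 has -4 − 2 − 12 + 45 + 30 + 23 = 80; the blank must be 64 − 80 = -16.
Row 1 has 19 + 16 + 4 + 8 + 2 + 17 = 66; the blank must be 64 − 66 = -2.
Column 5 has -2 − 2 − 5 + 4 + 18 + 45 = 58; the blank must be 64 − 58 = 6.
Row 4 has 0 + 16 + 14 + 6 + 21 − 5 = 52; the blank must be 64 − 52 = 12.

z = -2, n = 6, q = 12, a = -16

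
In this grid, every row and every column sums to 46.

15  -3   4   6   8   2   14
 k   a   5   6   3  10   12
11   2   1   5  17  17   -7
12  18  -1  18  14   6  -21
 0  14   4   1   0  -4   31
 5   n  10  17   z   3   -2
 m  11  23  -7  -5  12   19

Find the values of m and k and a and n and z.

Column 5: 8 + 3 + 17 + 14 + 0 − 5 = 37, so its missing entry is 46 − 37 = 9.
Row 6: 5 + 10 + 17 + 9 + 3 − 2 = 42, so its missing entry is 46 − 42 = 4.
Column 2: -3 + 2 + 18 + 14 + 4 + 11 = 46, so its missing entry is 46 − 46 = 0.
Row 7: 11 + 23 − 7 − 5 + 12 + 19 = 53, so its missing entry is 46 − 53 = -7.
Row 2: 0 + 5 + 6 + 3 + 10 + 12 = 36, so its missing entry is 46 − 36 = 10.

m = -7, k = 10, a = 0, n = 4, z = 9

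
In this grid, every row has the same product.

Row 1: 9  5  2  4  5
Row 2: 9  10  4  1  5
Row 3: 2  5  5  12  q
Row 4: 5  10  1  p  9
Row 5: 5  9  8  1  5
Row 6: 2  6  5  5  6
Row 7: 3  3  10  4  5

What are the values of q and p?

Rows 1 and 6 each multiply to 1800, so every row has product 1800.
Row 3: 2×5×5×12 = 600, so the missing entry is 1800 ÷ 600 = 3.
Row 4: 5×10×1×9 = 450, so the missing entry is 1800 ÷ 450 = 4.

q = 3, p = 4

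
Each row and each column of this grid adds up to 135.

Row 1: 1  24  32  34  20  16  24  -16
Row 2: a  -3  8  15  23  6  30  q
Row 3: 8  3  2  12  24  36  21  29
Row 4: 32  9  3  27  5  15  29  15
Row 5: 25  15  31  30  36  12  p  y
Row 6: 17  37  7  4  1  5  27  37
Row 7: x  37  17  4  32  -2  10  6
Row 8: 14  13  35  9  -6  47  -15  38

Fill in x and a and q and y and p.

Column 7 has 24 + 30 + 21 + 29 + 27 + 10 − 15 = 126; the blank must be 135 − 126 = 9.
Row 7 has 37 + 17 + 4 + 32 − 2 + 10 + 6 = 104; the blank must be 135 − 104 = 31.
Column 1 has 1 + 8 + 32 + 25 + 17 + 31 + 14 = 128; the blank must be 135 − 128 = 7.
Row 2 has 7 − 3 + 8 + 15 + 23 + 6 + 30 = 86; the blank must be 135 − 86 = 49.
Row 5 has 25 + 15 + 31 + 30 + 36 + 12 + 9 = 158; the blank must be 135 − 158 = -23.

x = 31, a = 7, q = 49, y = -23, p = 9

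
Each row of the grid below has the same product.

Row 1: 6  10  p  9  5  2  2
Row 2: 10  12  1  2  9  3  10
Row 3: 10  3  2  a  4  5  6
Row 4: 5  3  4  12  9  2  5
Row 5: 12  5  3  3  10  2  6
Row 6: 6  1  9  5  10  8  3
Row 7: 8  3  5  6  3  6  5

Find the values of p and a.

p = 6, a = 9

Rows 5 and 6 each multiply to 64800, so every row has product 64800.
Row 1: 6×10×9×5×2×2 = 10800, so the missing entry is 64800 ÷ 10800 = 6.
Row 3: 10×3×2×4×5×6 = 7200, so the missing entry is 64800 ÷ 7200 = 9.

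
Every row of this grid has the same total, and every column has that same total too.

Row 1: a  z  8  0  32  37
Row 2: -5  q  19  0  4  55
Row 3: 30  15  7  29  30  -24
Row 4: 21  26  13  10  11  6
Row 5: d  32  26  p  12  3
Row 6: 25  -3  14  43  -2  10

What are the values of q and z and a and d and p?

Rows 3 and 4 both sum to 87, so that's the common total.
The known cells in column 4 total 82, leaving 87 − 82 = 5 for the blank.
The known cells in row 5 total 78, leaving 87 − 78 = 9 for the blank.
The known cells in column 1 total 80, leaving 87 − 80 = 7 for the blank.
The known cells in row 1 total 84, leaving 87 − 84 = 3 for the blank.
The known cells in row 2 total 73, leaving 87 − 73 = 14 for the blank.

q = 14, z = 3, a = 7, d = 9, p = 5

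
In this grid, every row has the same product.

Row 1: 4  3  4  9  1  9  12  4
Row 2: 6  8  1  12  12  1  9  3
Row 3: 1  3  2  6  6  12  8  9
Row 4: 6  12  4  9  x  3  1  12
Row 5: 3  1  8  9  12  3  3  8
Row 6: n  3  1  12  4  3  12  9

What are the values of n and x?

Rows 2 and 5 each multiply to 186624, so every row has product 186624.
Row 6: 3×1×12×4×3×12×9 = 46656, so the missing entry is 186624 ÷ 46656 = 4.
Row 4: 6×12×4×9×3×1×12 = 93312, so the missing entry is 186624 ÷ 93312 = 2.

n = 4, x = 2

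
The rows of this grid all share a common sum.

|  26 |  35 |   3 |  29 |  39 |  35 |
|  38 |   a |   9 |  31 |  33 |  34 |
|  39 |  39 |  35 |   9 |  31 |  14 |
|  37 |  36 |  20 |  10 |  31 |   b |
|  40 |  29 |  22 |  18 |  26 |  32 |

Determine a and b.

a = 22, b = 33

Row 3 sums to 167 and so does row 5; that's the common total.
In row 2 the known cells total 145, leaving 167 − 145 = 22.
In row 4 the known cells total 134, leaving 167 − 134 = 33.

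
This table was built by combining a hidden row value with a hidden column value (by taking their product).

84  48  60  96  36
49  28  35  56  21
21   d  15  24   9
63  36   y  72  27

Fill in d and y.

Each row is a constant multiple of every other row — this is a multiplication table with the headers hidden.
Row 3 is 21/84 = 1/4 times row 1, so its entry in column 2 is 48 × 1/4 = 12.
Row 4 is 63/84 = 3/4 times row 1, so its entry in column 3 is 60 × 3/4 = 45.

d = 12, y = 45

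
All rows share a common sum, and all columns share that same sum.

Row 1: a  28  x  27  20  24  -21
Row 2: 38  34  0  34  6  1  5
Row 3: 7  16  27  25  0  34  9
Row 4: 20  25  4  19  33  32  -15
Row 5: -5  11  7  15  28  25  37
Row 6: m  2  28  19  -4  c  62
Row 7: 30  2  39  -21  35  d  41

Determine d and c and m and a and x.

Rows 2 and 3 both sum to 118, so that's the common total.
The known cells in row 7 total 126, leaving 118 − 126 = -8 for the blank.
The known cells in column 6 total 108, leaving 118 − 108 = 10 for the blank.
The known cells in column 3 total 105, leaving 118 − 105 = 13 for the blank.
The known cells in row 1 total 91, leaving 118 − 91 = 27 for the blank.
The known cells in row 6 total 117, leaving 118 − 117 = 1 for the blank.

d = -8, c = 10, m = 1, a = 27, x = 13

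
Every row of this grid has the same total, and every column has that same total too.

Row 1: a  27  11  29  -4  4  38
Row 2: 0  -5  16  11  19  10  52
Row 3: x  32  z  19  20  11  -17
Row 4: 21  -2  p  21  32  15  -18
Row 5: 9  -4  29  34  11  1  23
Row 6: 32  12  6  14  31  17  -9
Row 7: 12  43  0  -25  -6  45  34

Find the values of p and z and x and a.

p = 34, z = 7, x = 31, a = -2

Rows 2 and 5 both sum to 103, so that's the common total.
Row 1 has 27 + 11 + 29 − 4 + 4 + 38 = 105; the blank must be 103 − 105 = -2.
Row 4 has 21 − 2 + 21 + 32 + 15 − 18 = 69; the blank must be 103 − 69 = 34.
Column 1 has -2 + 0 + 21 + 9 + 32 + 12 = 72; the blank must be 103 − 72 = 31.
Row 3 has 31 + 32 + 19 + 20 + 11 − 17 = 96; the blank must be 103 − 96 = 7.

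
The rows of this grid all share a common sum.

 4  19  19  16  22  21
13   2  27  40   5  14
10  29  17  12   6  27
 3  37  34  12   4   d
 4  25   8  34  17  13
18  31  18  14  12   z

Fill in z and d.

The complete rows each total 101.
Row 6 is missing 101 − 93 = 8 (since 18 + 31 + 18 + 14 + 12 = 93).
Row 4 is missing 101 − 90 = 11 (since 3 + 37 + 34 + 12 + 4 = 90).

z = 8, d = 11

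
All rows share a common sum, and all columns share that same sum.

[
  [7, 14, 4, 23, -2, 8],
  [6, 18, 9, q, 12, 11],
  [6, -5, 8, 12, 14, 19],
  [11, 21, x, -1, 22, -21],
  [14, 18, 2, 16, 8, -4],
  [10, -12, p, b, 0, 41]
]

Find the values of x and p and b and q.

Rows 1 and 3 both sum to 54, so that's the common total.
Row 4: 11 + 21 − 1 + 22 − 21 = 32, so its missing entry is 54 − 32 = 22.
Row 2: 6 + 18 + 9 + 12 + 11 = 56, so its missing entry is 54 − 56 = -2.
Column 4: 23 − 2 + 12 − 1 + 16 = 48, so its missing entry is 54 − 48 = 6.
Row 6: 10 − 12 + 6 + 0 + 41 = 45, so its missing entry is 54 − 45 = 9.

x = 22, p = 9, b = 6, q = -2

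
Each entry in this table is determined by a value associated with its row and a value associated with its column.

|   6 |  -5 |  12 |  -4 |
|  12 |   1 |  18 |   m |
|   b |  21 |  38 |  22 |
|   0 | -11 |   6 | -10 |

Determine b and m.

The difference between any two rows is the same in every column — this is an addition table with the headers hidden.
Row 3 minus row 1 is 38 − 12 = 26, so its entry in column 1 is 6 + 26 = 32.
Row 2 minus row 1 is 18 − 12 = 6, so its entry in column 4 is -4 + 6 = 2.

b = 32, m = 2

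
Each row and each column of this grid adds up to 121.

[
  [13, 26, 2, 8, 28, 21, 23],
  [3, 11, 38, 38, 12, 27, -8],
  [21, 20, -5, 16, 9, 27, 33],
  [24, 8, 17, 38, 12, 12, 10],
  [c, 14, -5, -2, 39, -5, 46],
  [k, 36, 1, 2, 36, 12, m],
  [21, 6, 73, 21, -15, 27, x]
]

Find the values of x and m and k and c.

x = -12, m = 29, k = 5, c = 34

The known cells in row 7 total 133, leaving 121 − 133 = -12 for the blank.
The known cells in row 5 total 87, leaving 121 − 87 = 34 for the blank.
The known cells in column 1 total 116, leaving 121 − 116 = 5 for the blank.
The known cells in row 6 total 92, leaving 121 − 92 = 29 for the blank.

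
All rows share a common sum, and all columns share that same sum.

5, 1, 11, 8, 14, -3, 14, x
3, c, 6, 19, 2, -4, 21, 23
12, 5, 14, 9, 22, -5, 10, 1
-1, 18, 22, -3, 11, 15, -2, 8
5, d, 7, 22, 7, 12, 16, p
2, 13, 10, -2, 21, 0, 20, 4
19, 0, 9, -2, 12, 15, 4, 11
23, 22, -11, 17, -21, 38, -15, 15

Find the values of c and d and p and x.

Rows 3 and 4 both sum to 68, so that's the common total.
Row 1: 5 + 1 + 11 + 8 + 14 − 3 + 14 = 50, so its missing entry is 68 − 50 = 18.
Row 2: 3 + 6 + 19 + 2 − 4 + 21 + 23 = 70, so its missing entry is 68 − 70 = -2.
Column 2: 1 − 2 + 5 + 18 + 13 + 0 + 22 = 57, so its missing entry is 68 − 57 = 11.
Row 5: 5 + 11 + 7 + 22 + 7 + 12 + 16 = 80, so its missing entry is 68 − 80 = -12.

c = -2, d = 11, p = -12, x = 18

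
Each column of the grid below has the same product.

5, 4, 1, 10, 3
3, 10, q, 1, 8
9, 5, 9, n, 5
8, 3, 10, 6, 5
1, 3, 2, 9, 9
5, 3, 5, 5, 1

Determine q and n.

Columns 1 and 5 each multiply to 5400, so every column has product 5400.
Column 3: 1×9×10×2×5 = 900, so the missing entry is 5400 ÷ 900 = 6.
Column 4: 10×1×6×9×5 = 2700, so the missing entry is 5400 ÷ 2700 = 2.

q = 6, n = 2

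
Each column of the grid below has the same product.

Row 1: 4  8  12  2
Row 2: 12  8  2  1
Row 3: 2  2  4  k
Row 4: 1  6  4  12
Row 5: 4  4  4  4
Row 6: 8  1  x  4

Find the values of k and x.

Columns 1 and 2 each multiply to 3072, so every column has product 3072.
Column 4: 2×1×12×4×4 = 384, so the missing entry is 3072 ÷ 384 = 8.
Column 3: 12×2×4×4×4 = 1536, so the missing entry is 3072 ÷ 1536 = 2.

k = 8, x = 2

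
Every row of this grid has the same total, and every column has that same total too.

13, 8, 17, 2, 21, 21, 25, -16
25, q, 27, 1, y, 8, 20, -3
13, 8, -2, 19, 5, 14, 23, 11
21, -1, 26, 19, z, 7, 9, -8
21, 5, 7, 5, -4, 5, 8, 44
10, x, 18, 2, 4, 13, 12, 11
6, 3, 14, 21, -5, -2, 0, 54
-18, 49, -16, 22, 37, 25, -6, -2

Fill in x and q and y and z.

x = 21, q = -2, y = 15, z = 18

Rows 1 and 3 both sum to 91, so that's the common total.
Row 4: 21 − 1 + 26 + 19 + 7 + 9 − 8 = 73, so its missing entry is 91 − 73 = 18.
Row 6: 10 + 18 + 2 + 4 + 13 + 12 + 11 = 70, so its missing entry is 91 − 70 = 21.
Column 2: 8 + 8 − 1 + 5 + 21 + 3 + 49 = 93, so its missing entry is 91 − 93 = -2.
Row 2: 25 − 2 + 27 + 1 + 8 + 20 − 3 = 76, so its missing entry is 91 − 76 = 15.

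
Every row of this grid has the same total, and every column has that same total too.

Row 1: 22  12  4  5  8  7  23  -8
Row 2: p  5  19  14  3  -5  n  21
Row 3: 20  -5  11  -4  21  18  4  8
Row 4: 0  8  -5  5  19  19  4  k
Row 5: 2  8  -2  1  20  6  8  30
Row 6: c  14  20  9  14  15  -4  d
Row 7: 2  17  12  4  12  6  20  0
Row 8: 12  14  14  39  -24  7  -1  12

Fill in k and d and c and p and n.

Rows 1 and 3 both sum to 73, so that's the common total.
Row 4: 0 + 8 − 5 + 5 + 19 + 19 + 4 = 50, so its missing entry is 73 − 50 = 23.
Column 8: -8 + 21 + 8 + 23 + 30 + 0 + 12 = 86, so its missing entry is 73 − 86 = -13.
Row 6: 14 + 20 + 9 + 14 + 15 − 4 − 13 = 55, so its missing entry is 73 − 55 = 18.
Column 1: 22 + 20 + 0 + 2 + 18 + 2 + 12 = 76, so its missing entry is 73 − 76 = -3.
Row 2: -3 + 5 + 19 + 14 + 3 − 5 + 21 = 54, so its missing entry is 73 − 54 = 19.

k = 23, d = -13, c = 18, p = -3, n = 19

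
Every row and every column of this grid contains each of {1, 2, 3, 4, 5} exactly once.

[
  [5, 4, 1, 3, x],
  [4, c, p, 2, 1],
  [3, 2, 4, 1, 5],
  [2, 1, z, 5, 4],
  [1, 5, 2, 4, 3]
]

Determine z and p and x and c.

Cell (2,2): column 2 already has {1, 2, 4, 5} → 3.
For row 4, column 3: row 4 already has {1, 2, 4, 5}; that leaves 3.
For row 2, column 3: row 2 already has {1, 2, 3, 4}; that leaves 5.
At (row 1, col 5): row 1 already has {1, 3, 4, 5}, so the value is 2.

z = 3, p = 5, x = 2, c = 3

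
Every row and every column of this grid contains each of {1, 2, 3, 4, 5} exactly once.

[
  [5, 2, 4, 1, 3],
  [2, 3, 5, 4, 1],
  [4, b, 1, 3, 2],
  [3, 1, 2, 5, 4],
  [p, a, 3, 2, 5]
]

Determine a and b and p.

a = 4, b = 5, p = 1

At (row 5, col 1): column 1 already has {2, 3, 4, 5}, so the value is 1.
Cell (5,2): row 5 already has {1, 2, 3, 5} → 4.
For row 3, column 2: row 3 already has {1, 2, 3, 4}; that leaves 5.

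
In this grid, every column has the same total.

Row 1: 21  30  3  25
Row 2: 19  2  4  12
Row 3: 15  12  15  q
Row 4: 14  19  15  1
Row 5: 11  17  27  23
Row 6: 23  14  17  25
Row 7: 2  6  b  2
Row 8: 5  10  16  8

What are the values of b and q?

b = 13, q = 14

The complete columns each total 110.
Column 3 is missing 110 − 97 = 13 (since 3 + 4 + 15 + 15 + 27 + 17 + 16 = 97).
Column 4 is missing 110 − 96 = 14 (since 25 + 12 + 1 + 23 + 25 + 2 + 8 = 96).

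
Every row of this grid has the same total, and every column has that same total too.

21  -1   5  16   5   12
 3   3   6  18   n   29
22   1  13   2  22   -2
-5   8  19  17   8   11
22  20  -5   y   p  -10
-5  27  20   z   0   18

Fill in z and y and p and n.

Rows 1 and 3 both sum to 58, so that's the common total.
Row 6: -5 + 27 + 20 + 0 + 18 = 60, so its missing entry is 58 − 60 = -2.
Row 2: 3 + 3 + 6 + 18 + 29 = 59, so its missing entry is 58 − 59 = -1.
Column 5: 5 − 1 + 22 + 8 + 0 = 34, so its missing entry is 58 − 34 = 24.
Row 5: 22 + 20 − 5 + 24 − 10 = 51, so its missing entry is 58 − 51 = 7.

z = -2, y = 7, p = 24, n = -1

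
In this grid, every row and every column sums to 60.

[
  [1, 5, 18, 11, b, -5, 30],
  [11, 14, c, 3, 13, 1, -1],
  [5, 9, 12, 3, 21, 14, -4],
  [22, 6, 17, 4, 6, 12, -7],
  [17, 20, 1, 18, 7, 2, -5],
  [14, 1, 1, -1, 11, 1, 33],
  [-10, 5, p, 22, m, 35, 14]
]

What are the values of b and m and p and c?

b = 0, m = 2, p = -8, c = 19

The known cells in row 2 total 41, leaving 60 − 41 = 19 for the blank.
The known cells in column 3 total 68, leaving 60 − 68 = -8 for the blank.
The known cells in row 1 total 60, leaving 60 − 60 = 0 for the blank.
The known cells in row 7 total 58, leaving 60 − 58 = 2 for the blank.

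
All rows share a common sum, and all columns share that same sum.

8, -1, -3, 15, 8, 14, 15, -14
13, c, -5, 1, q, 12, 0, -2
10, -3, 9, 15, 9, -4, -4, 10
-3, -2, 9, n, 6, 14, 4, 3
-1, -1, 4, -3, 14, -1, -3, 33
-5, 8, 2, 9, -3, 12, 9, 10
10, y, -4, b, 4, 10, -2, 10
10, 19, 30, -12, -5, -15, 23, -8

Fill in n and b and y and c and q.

Rows 1 and 3 both sum to 42, so that's the common total.
The known cells in column 5 total 33, leaving 42 − 33 = 9 for the blank.
The known cells in row 2 total 28, leaving 42 − 28 = 14 for the blank.
The known cells in column 2 total 34, leaving 42 − 34 = 8 for the blank.
The known cells in row 4 total 31, leaving 42 − 31 = 11 for the blank.
The known cells in row 7 total 36, leaving 42 − 36 = 6 for the blank.

n = 11, b = 6, y = 8, c = 14, q = 9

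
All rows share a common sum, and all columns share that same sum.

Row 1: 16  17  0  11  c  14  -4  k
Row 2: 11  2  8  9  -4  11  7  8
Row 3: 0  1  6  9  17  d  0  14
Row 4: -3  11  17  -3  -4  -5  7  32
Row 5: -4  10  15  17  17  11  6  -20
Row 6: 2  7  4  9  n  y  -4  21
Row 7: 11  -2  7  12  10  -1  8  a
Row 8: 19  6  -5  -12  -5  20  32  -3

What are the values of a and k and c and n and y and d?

Rows 2 and 4 both sum to 52, so that's the common total.
The known cells in row 7 total 45, leaving 52 − 45 = 7 for the blank.
The known cells in column 8 total 59, leaving 52 − 59 = -7 for the blank.
The known cells in row 1 total 47, leaving 52 − 47 = 5 for the blank.
The known cells in column 5 total 36, leaving 52 − 36 = 16 for the blank.
The known cells in row 6 total 55, leaving 52 − 55 = -3 for the blank.
The known cells in row 3 total 47, leaving 52 − 47 = 5 for the blank.

a = 7, k = -7, c = 5, n = 16, y = -3, d = 5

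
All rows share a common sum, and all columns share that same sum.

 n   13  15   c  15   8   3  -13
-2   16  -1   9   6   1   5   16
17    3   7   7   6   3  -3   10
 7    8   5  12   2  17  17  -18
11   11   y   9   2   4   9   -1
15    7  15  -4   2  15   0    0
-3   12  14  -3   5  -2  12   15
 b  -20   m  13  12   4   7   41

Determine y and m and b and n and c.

Rows 2 and 3 both sum to 50, so that's the common total.
Column 4: 9 + 7 + 12 + 9 − 4 − 3 + 13 = 43, so its missing entry is 50 − 43 = 7.
Row 1: 13 + 15 + 7 + 15 + 8 + 3 − 13 = 48, so its missing entry is 50 − 48 = 2.
Column 1: 2 − 2 + 17 + 7 + 11 + 15 − 3 = 47, so its missing entry is 50 − 47 = 3.
Row 5: 11 + 11 + 9 + 2 + 4 + 9 − 1 = 45, so its missing entry is 50 − 45 = 5.
Row 8: 3 − 20 + 13 + 12 + 4 + 7 + 41 = 60, so its missing entry is 50 − 60 = -10.

y = 5, m = -10, b = 3, n = 2, c = 7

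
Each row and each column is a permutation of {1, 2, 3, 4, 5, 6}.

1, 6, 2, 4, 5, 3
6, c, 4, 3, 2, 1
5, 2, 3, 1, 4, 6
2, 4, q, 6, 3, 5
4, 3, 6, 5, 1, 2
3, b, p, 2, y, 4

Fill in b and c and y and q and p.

b = 1, c = 5, y = 6, q = 1, p = 5

Cell (2,2): row 2 already has {1, 2, 3, 4, 6} → 5.
For row 6, column 5: column 5 already has {1, 2, 3, 4, 5}; that leaves 6.
For row 6, column 2: column 2 already has {2, 3, 4, 5, 6}; that leaves 1.
Cell (4,3): row 4 already has {2, 3, 4, 5, 6} → 1.
For row 6, column 3: row 6 already has {1, 2, 3, 4, 6}; that leaves 5.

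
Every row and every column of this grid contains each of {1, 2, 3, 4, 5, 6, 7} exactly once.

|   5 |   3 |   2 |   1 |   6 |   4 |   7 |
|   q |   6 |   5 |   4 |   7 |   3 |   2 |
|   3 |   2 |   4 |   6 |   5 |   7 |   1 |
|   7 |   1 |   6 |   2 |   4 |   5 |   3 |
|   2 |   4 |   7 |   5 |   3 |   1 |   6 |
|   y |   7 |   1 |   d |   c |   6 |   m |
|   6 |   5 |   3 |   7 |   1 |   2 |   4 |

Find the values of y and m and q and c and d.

y = 4, m = 5, q = 1, c = 2, d = 3

Cell (6,4): column 4 already has {1, 2, 4, 5, 6, 7} → 3.
For row 6, column 5: column 5 already has {1, 3, 4, 5, 6, 7}; that leaves 2.
For row 6, column 7: column 7 already has {1, 2, 3, 4, 6, 7}; that leaves 5.
At (row 6, col 1): row 6 already has {1, 2, 3, 5, 6, 7}, so the value is 4.
Cell (2,1): row 2 already has {2, 3, 4, 5, 6, 7} → 1.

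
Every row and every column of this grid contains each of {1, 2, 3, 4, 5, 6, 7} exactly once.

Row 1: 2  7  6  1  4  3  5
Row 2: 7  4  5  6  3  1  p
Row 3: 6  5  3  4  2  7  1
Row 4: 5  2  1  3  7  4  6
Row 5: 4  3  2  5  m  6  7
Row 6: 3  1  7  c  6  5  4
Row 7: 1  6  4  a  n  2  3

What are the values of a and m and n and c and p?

a = 7, m = 1, n = 5, c = 2, p = 2

Cell (5,5): row 5 already has {2, 3, 4, 5, 6, 7} → 1.
Cell (7,5): column 5 already has {1, 2, 3, 4, 6, 7} → 5.
For row 6, column 4: row 6 already has {1, 3, 4, 5, 6, 7}; that leaves 2.
Cell (2,7): row 2 already has {1, 3, 4, 5, 6, 7} → 2.
Cell (7,4): row 7 already has {1, 2, 3, 4, 5, 6} → 7.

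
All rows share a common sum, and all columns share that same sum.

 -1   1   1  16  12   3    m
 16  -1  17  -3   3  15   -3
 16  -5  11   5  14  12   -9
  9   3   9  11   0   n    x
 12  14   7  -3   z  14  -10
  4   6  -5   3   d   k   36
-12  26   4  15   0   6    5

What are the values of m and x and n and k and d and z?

Rows 2 and 3 both sum to 44, so that's the common total.
The known cells in row 5 total 34, leaving 44 − 34 = 10 for the blank.
The known cells in column 5 total 39, leaving 44 − 39 = 5 for the blank.
The known cells in row 6 total 49, leaving 44 − 49 = -5 for the blank.
The known cells in row 1 total 32, leaving 44 − 32 = 12 for the blank.
The known cells in column 7 total 31, leaving 44 − 31 = 13 for the blank.
The known cells in row 4 total 45, leaving 44 − 45 = -1 for the blank.

m = 12, x = 13, n = -1, k = -5, d = 5, z = 10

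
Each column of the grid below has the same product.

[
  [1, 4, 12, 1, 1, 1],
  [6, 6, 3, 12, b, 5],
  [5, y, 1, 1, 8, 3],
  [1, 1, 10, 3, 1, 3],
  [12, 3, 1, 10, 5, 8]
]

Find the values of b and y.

b = 9, y = 5

Columns 1 and 4 each multiply to 360, so every column has product 360.
Column 5: 1×8×1×5 = 40, so the missing entry is 360 ÷ 40 = 9.
Column 2: 4×6×1×3 = 72, so the missing entry is 360 ÷ 72 = 5.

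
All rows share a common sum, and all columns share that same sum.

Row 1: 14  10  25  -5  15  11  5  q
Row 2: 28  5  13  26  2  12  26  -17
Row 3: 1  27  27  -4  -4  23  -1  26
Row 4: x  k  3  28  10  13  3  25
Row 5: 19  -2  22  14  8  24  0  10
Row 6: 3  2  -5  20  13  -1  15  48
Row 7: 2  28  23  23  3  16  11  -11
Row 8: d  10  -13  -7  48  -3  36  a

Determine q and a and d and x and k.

Rows 2 and 3 both sum to 95, so that's the common total.
Row 1 has 14 + 10 + 25 − 5 + 15 + 11 + 5 = 75; the blank must be 95 − 75 = 20.
Column 8 has 20 − 17 + 26 + 25 + 10 + 48 − 11 = 101; the blank must be 95 − 101 = -6.
Column 2 has 10 + 5 + 27 − 2 + 2 + 28 + 10 = 80; the blank must be 95 − 80 = 15.
Row 8 has 10 − 13 − 7 + 48 − 3 + 36 − 6 = 65; the blank must be 95 − 65 = 30.
Row 4 has 15 + 3 + 28 + 10 + 13 + 3 + 25 = 97; the blank must be 95 − 97 = -2.

q = 20, a = -6, d = 30, x = -2, k = 15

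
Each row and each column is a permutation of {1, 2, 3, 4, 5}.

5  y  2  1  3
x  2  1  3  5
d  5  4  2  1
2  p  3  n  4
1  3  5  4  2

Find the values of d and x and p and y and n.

d = 3, x = 4, p = 1, y = 4, n = 5

At (row 1, col 2): row 1 already has {1, 2, 3, 5}, so the value is 4.
Cell (4,2): column 2 already has {2, 3, 4, 5} → 1.
Cell (3,1): row 3 already has {1, 2, 4, 5} → 3.
At (row 4, col 4): row 4 already has {1, 2, 3, 4}, so the value is 5.
Cell (2,1): row 2 already has {1, 2, 3, 5} → 4.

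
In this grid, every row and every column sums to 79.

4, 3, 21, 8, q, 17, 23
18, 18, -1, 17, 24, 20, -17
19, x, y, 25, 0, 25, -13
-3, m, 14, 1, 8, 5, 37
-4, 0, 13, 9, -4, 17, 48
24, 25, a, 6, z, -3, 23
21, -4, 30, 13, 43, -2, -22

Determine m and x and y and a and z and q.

m = 17, x = 20, y = 3, a = -1, z = 5, q = 3

Row 1 has 4 + 3 + 21 + 8 + 17 + 23 = 76; the blank must be 79 − 76 = 3.
Row 4 has -3 + 14 + 1 + 8 + 5 + 37 = 62; the blank must be 79 − 62 = 17.
Column 2 has 3 + 18 + 17 + 0 + 25 − 4 = 59; the blank must be 79 − 59 = 20.
Column 5 has 3 + 24 + 0 + 8 − 4 + 43 = 74; the blank must be 79 − 74 = 5.
Row 3 has 19 + 20 + 25 + 0 + 25 − 13 = 76; the blank must be 79 − 76 = 3.
Row 6 has 24 + 25 + 6 + 5 − 3 + 23 = 80; the blank must be 79 − 80 = -1.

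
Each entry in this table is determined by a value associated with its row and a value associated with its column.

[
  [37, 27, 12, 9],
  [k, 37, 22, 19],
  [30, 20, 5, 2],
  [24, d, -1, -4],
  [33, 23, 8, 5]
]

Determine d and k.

The difference between any two rows is the same in every column — this is an addition table with the headers hidden.
Row 4 minus row 1 is -1 − 12 = -13, so its entry in column 2 is 27 + (-13) = 14.
Row 2 minus row 1 is 22 − 12 = 10, so its entry in column 1 is 37 + 10 = 47.

d = 14, k = 47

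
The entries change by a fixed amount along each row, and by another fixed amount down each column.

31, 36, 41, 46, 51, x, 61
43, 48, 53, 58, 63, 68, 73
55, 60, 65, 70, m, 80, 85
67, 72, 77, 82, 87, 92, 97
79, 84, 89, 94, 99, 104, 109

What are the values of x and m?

Along each row the entries change by 5 per step; down each column they change by 12.
Row 1: from 31 at column 1, stepping by 5 to column 6 gives 56.
Row 3: from 55 at column 1, stepping by 5 to column 5 gives 75.

x = 56, m = 75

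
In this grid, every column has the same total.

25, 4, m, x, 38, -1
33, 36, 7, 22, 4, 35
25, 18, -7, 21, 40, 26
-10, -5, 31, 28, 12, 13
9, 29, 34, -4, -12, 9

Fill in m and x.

Column 5 sums to 82 and so does column 6; that's the common total.
In column 3 the known cells total 65, leaving 82 − 65 = 17.
In column 4 the known cells total 67, leaving 82 − 67 = 15.

m = 17, x = 15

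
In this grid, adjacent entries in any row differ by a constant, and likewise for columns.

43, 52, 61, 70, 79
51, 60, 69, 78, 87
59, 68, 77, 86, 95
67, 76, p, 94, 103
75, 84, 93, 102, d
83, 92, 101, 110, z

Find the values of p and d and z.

p = 85, d = 111, z = 119

Along each row the entries change by 9 per step; down each column they change by 8.
Row 4: from 67 at column 1, stepping by 9 to column 3 gives 85.
Row 5: from 75 at column 1, stepping by 9 to column 5 gives 111.
Row 6: from 83 at column 1, stepping by 9 to column 5 gives 119.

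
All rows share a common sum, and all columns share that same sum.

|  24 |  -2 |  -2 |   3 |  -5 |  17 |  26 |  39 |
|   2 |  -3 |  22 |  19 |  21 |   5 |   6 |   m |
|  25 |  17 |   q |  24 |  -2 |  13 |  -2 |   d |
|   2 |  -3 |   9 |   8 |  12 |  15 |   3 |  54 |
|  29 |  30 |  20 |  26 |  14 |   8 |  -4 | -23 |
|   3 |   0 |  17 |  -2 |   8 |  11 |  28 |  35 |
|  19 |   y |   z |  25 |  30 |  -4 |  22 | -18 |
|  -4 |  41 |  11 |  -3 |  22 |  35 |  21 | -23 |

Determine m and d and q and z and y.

Rows 1 and 4 both sum to 100, so that's the common total.
The known cells in column 2 total 80, leaving 100 − 80 = 20 for the blank.
The known cells in row 7 total 94, leaving 100 − 94 = 6 for the blank.
The known cells in row 2 total 72, leaving 100 − 72 = 28 for the blank.
The known cells in column 8 total 92, leaving 100 − 92 = 8 for the blank.
The known cells in row 3 total 83, leaving 100 − 83 = 17 for the blank.

m = 28, d = 8, q = 17, z = 6, y = 20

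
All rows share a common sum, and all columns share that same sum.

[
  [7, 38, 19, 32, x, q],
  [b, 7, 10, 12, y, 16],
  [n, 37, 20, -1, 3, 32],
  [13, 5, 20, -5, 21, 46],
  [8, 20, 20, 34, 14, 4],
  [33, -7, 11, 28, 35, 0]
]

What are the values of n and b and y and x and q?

n = 9, b = 30, y = 25, x = 2, q = 2

Rows 4 and 5 both sum to 100, so that's the common total.
Row 3 has 37 + 20 − 1 + 3 + 32 = 91; the blank must be 100 − 91 = 9.
Column 6 has 16 + 32 + 46 + 4 + 0 = 98; the blank must be 100 − 98 = 2.
Row 1 has 7 + 38 + 19 + 32 + 2 = 98; the blank must be 100 − 98 = 2.
Column 5 has 2 + 3 + 21 + 14 + 35 = 75; the blank must be 100 − 75 = 25.
Row 2 has 7 + 10 + 12 + 25 + 16 = 70; the blank must be 100 − 70 = 30.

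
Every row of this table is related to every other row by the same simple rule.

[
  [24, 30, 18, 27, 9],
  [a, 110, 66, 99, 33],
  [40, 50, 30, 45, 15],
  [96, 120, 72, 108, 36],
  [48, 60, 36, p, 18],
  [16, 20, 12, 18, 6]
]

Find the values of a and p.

Each row is a constant multiple of every other row — this is a multiplication table with the headers hidden.
Row 2 is 66/18 = 11/3 times row 1, so its entry in column 1 is 24 × 11/3 = 88.
Row 5 is 36/18 = 2/1 times row 1, so its entry in column 4 is 27 × 2/1 = 54.

a = 88, p = 54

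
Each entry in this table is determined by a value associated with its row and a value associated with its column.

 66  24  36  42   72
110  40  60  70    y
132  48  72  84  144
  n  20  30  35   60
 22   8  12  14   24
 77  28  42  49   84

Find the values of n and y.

n = 55, y = 120

Each row is a constant multiple of every other row — this is a multiplication table with the headers hidden.
Row 4 is 30/36 = 5/6 times row 1, so its entry in column 1 is 66 × 5/6 = 55.
Row 2 is 60/36 = 5/3 times row 1, so its entry in column 5 is 72 × 5/3 = 120.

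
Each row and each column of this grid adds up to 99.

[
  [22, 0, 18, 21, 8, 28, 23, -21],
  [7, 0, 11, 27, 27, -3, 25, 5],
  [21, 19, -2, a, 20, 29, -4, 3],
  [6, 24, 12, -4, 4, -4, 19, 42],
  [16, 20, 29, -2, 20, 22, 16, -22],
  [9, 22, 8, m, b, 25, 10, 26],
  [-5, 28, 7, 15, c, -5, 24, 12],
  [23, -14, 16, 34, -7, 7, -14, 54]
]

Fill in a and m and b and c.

Row 3: 21 + 19 − 2 + 20 + 29 − 4 + 3 = 86, so its missing entry is 99 − 86 = 13.
Column 4: 21 + 27 + 13 − 4 − 2 + 15 + 34 = 104, so its missing entry is 99 − 104 = -5.
Row 6: 9 + 22 + 8 − 5 + 25 + 10 + 26 = 95, so its missing entry is 99 − 95 = 4.
Row 7: -5 + 28 + 7 + 15 − 5 + 24 + 12 = 76, so its missing entry is 99 − 76 = 23.

a = 13, m = -5, b = 4, c = 23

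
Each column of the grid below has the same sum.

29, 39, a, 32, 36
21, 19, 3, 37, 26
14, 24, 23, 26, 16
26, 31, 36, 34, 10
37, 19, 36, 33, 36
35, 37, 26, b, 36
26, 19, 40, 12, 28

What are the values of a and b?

Column 2 sums to 188 and so does column 5; that's the common total.
In column 3 the known cells total 164, leaving 188 − 164 = 24.
In column 4 the known cells total 174, leaving 188 − 174 = 14.

a = 24, b = 14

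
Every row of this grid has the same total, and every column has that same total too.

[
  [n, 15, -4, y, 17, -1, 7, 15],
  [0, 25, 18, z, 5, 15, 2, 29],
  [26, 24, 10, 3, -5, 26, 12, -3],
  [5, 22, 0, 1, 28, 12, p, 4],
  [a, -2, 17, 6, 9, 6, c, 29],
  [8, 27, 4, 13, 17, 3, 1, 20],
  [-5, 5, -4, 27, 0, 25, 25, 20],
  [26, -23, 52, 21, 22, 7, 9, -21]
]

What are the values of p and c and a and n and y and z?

Rows 3 and 6 both sum to 93, so that's the common total.
Row 4 has 5 + 22 + 0 + 1 + 28 + 12 + 4 = 72; the blank must be 93 − 72 = 21.
Column 7 has 7 + 2 + 12 + 21 + 1 + 25 + 9 = 77; the blank must be 93 − 77 = 16.
Row 5 has -2 + 17 + 6 + 9 + 6 + 16 + 29 = 81; the blank must be 93 − 81 = 12.
Column 1 has 0 + 26 + 5 + 12 + 8 − 5 + 26 = 72; the blank must be 93 − 72 = 21.
Row 1 has 21 + 15 − 4 + 17 − 1 + 7 + 15 = 70; the blank must be 93 − 70 = 23.
Row 2 has 0 + 25 + 18 + 5 + 15 + 2 + 29 = 94; the blank must be 93 − 94 = -1.

p = 21, c = 16, a = 12, n = 21, y = 23, z = -1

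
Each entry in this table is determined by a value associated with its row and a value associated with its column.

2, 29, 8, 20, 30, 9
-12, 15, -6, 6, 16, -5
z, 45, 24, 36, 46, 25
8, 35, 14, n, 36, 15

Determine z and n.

z = 18, n = 26

The difference between any two rows is the same in every column — this is an addition table with the headers hidden.
Row 3 minus row 1 is 45 − 29 = 16, so its entry in column 1 is 2 + 16 = 18.
Row 4 minus row 1 is 35 − 29 = 6, so its entry in column 4 is 20 + 6 = 26.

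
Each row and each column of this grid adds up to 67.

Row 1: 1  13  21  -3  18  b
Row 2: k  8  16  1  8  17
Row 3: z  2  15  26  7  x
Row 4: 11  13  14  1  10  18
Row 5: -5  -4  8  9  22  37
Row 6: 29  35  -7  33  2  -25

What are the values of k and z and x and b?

Row 2: 8 + 16 + 1 + 8 + 17 = 50, so its missing entry is 67 − 50 = 17.
Column 1: 1 + 17 + 11 − 5 + 29 = 53, so its missing entry is 67 − 53 = 14.
Row 3: 14 + 2 + 15 + 26 + 7 = 64, so its missing entry is 67 − 64 = 3.
Row 1: 1 + 13 + 21 − 3 + 18 = 50, so its missing entry is 67 − 50 = 17.

k = 17, z = 14, x = 3, b = 17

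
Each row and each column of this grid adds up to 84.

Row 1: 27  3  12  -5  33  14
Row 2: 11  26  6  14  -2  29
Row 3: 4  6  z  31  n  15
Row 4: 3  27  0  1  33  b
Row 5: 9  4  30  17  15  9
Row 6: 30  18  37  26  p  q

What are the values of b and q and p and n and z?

The known cells in column 3 total 85, leaving 84 − 85 = -1 for the blank.
The known cells in row 3 total 55, leaving 84 − 55 = 29 for the blank.
The known cells in column 5 total 108, leaving 84 − 108 = -24 for the blank.
The known cells in row 6 total 87, leaving 84 − 87 = -3 for the blank.
The known cells in row 4 total 64, leaving 84 − 64 = 20 for the blank.

b = 20, q = -3, p = -24, n = 29, z = -1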